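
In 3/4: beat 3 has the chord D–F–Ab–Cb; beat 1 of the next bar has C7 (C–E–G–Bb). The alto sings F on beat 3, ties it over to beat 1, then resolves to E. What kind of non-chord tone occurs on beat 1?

Suspension.

The harmony at that moment is C dominant seventh chord (C, E, G, Bb); F is not a chord tone.
It is held over (the same pitch as the preceding F) and left by step down to E.
Held over from the previous chord and resolving down by step — a suspension.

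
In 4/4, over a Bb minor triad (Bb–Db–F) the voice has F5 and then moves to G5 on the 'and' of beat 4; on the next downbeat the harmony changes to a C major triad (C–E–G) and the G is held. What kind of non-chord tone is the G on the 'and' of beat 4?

The harmony at that moment is Bb minor triad (Bb, Db, F); G5 is not a chord tone.
It is approached by step up from F5 and then sustained as the same pitch into the next harmony.
Arriving early and becoming a chord tone when the harmony changes — an anticipation.

Anticipation.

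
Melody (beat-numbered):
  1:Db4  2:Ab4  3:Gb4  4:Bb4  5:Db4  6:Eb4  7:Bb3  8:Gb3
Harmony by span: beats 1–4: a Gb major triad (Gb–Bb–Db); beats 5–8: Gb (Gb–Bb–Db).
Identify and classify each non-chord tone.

Ab4 (beat 2) — appoggiatura; Eb4 (beat 6) — escape tone.

The harmony at that moment is Gb major triad (Gb, Bb, Db); Ab4 is not a chord tone.
It is approached by leap up from Db4 and left by step down to Gb4.
Leap in, step out — an appoggiatura.
The harmony at that moment is Gb major triad (Gb, Bb, Db); Eb4 is not a chord tone.
It is approached by step up from Db4 and left by leap down to Bb3.
Step in, leap out — an escape tone.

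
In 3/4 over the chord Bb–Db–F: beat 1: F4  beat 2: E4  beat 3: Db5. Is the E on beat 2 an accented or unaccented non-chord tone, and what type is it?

Unaccented escape tone.

The harmony at that moment is Bb minor triad (Bb, Db, F); E4 is not a chord tone.
It is approached by step down from F4 and left by leap up to Db5.
Step in, leap out — an escape tone.
It falls on a weak beat, so it is unaccented.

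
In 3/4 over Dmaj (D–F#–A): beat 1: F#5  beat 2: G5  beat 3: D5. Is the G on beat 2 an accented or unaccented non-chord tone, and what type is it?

Unaccented escape tone.

The harmony at that moment is D major triad (D, F#, A); G5 is not a chord tone.
It is approached by step up from F#5 and left by leap down to D5.
Step in, leap out — an escape tone.
It falls on a weak beat, so it is unaccented.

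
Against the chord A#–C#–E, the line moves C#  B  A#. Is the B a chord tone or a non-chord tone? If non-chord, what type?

Non-chord tone — a passing tone.

The harmony at that moment is A# diminished triad (A#, C#, E); B is not a chord tone.
It is approached by step down from C# and left by step down to A#.
Step in, step out in the same direction — a passing tone.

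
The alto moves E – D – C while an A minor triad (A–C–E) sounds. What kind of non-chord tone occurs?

The harmony at that moment is A minor triad (A, C, E); D is not a chord tone.
It is approached by step down from E and left by step down to C.
Step in, step out in the same direction — a passing tone.

D is a passing tone.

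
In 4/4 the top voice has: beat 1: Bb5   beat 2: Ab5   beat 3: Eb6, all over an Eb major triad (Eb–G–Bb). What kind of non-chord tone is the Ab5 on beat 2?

Escape tone.

The harmony at that moment is Eb major triad (Eb, G, Bb); Ab5 is not a chord tone.
It is approached by step down from Bb5 and left by leap up to Eb6.
Step in, leap out, on a weak beat — an escape tone.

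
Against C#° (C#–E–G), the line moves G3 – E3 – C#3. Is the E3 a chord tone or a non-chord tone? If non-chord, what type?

C# diminished triad contains C#, E, G; E is the third, so it is a chord tone.

Chord tone (the third of C# diminished triad).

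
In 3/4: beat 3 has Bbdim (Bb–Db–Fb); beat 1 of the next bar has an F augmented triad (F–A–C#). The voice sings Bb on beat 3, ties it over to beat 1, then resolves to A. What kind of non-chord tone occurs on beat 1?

The harmony at that moment is F augmented triad (F, A, C#); Bb is not a chord tone.
It is held over (the same pitch as the preceding Bb) and left by step down to A.
Held over from the previous chord and resolving down by step — a suspension.

Suspension.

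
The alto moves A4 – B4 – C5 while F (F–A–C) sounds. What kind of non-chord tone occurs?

B4 is a passing tone.

The harmony at that moment is F major triad (F, A, C); B4 is not a chord tone.
It is approached by step up from A4 and left by step up to C5.
Step in, step out in the same direction — a passing tone.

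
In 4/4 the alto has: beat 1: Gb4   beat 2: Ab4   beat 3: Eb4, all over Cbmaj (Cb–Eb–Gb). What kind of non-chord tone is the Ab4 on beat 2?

Escape tone.

The harmony at that moment is Cb major triad (Cb, Eb, Gb); Ab4 is not a chord tone.
It is approached by step up from Gb4 and left by leap down to Eb4.
Step in, leap out, on a weak beat — an escape tone.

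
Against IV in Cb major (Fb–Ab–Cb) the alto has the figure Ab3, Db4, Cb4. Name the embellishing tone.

Db4 is an appoggiatura.

The harmony at that moment is Fb major triad (Fb, Ab, Cb); Db4 is not a chord tone.
It is approached by leap up from Ab3 and left by step down to Cb4.
Leap in, step out — an appoggiatura.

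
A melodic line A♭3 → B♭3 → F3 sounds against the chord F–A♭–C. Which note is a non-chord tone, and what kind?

The harmony at that moment is F minor triad (F, A♭, C); B♭3 is not a chord tone.
It is approached by step up from A♭3 and left by leap down to F3.
Step in, leap out — an escape tone.

B♭3 is an escape tone.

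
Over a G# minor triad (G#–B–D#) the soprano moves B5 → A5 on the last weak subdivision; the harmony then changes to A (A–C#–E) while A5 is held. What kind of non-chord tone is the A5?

The harmony at that moment is G# minor triad (G#, B, D#); A5 is not a chord tone.
It is approached by step down from B5 and then sustained as the same pitch into the next harmony.
Arriving early and becoming a chord tone when the harmony changes — an anticipation.

A5 is an anticipation.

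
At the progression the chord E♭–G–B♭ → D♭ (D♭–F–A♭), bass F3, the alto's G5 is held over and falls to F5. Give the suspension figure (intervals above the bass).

At the second chord the bass is F3. The suspended G5 lies a ninth above the bass; after resolving down by step to F5, the interval above the bass becomes an octave.
Suspension figures are named by those two intervals: 9–8.

9–8 suspension.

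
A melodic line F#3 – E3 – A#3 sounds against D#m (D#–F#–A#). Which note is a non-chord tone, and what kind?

E3 is an escape tone.

The harmony at that moment is D# minor triad (D#, F#, A#); E3 is not a chord tone.
It is approached by step down from F#3 and left by leap up to A#3.
Step in, leap out — an escape tone.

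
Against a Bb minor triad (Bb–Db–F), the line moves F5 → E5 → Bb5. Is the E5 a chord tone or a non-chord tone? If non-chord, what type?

Non-chord tone — an escape tone.

The harmony at that moment is Bb minor triad (Bb, Db, F); E5 is not a chord tone.
It is approached by step down from F5 and left by leap up to Bb5.
Step in, leap out — an escape tone.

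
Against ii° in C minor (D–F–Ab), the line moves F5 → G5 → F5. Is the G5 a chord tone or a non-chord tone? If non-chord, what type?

The harmony at that moment is D diminished triad (D, F, Ab); G5 is not a chord tone.
It is approached by step up from F5 and left by step down to F5.
Step away and step back to the same note — a neighbor tone (upper neighbor).

Non-chord tone — a neighbor tone.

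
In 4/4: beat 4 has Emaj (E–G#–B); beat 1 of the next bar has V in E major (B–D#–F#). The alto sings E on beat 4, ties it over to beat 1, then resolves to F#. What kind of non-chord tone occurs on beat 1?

The harmony at that moment is B major triad (B, D#, F#); E is not a chord tone.
It is held over (the same pitch as the preceding E) and left by step up to F#.
Held over from the previous chord and resolving up by step — a retardation.

Retardation.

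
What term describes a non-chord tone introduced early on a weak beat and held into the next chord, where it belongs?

Anticipation.

Approach: ahead of the chord change (typically by step), so it is dissonant against the current harmony. Departure: none — the same pitch is restated or held and is a chord tone of the new harmony.
Dissonant first, consonant once the harmony catches up: the note simply arrives early — an anticipation. (The reverse timing, consonant first and dissonant after the change, would be a suspension or retardation.)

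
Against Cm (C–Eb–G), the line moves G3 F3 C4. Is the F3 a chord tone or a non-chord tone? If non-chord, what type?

Non-chord tone — an escape tone.

The harmony at that moment is C minor triad (C, Eb, G); F3 is not a chord tone.
It is approached by step down from G3 and left by leap up to C4.
Step in, leap out — an escape tone.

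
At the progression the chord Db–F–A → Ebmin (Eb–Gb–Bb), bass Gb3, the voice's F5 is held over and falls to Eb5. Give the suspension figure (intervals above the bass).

7–6 suspension.

At the second chord the bass is Gb3. The suspended F5 lies a seventh above the bass; after resolving down by step to Eb5, the interval above the bass becomes a sixth.
Suspension figures are named by those two intervals: 7–6.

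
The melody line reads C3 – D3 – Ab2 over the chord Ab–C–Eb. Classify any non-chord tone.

D3 is an escape tone.

The harmony at that moment is Ab major triad (Ab, C, Eb); D3 is not a chord tone.
It is approached by step up from C3 and left by leap down to Ab2.
Step in, leap out — an escape tone.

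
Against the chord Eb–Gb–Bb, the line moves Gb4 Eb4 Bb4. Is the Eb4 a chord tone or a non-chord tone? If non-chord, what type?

Eb minor triad contains Eb, Gb, Bb; Eb is the root, so it is a chord tone.

Chord tone (the root of Eb minor triad).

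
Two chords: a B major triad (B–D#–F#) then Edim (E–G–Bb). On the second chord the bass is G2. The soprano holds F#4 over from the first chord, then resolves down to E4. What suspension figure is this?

7–6 suspension.

At the second chord the bass is G2. The suspended F#4 lies a seventh above the bass; after resolving down by step to E4, the interval above the bass becomes a sixth.
Suspension figures are named by those two intervals: 7–6.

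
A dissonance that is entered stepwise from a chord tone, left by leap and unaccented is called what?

Escape tone.

Approach: by step. Departure: by leap. Metric position: weak.
Step in, leap out, from a weak position — an escape tone (échappée). (It is the mirror image of the appoggiatura, which leaps in and steps out on a strong beat.)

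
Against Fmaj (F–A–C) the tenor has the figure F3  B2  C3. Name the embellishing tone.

B2 is an appoggiatura.

The harmony at that moment is F major triad (F, A, C); B2 is not a chord tone.
It is approached by leap down from F3 and left by step up to C3.
Leap in, step out — an appoggiatura.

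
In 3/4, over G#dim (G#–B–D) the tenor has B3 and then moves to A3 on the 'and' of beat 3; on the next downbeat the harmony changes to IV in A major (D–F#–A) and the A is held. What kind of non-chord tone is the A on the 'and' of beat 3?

Anticipation.

The harmony at that moment is G# diminished triad (G#, B, D); A3 is not a chord tone.
It is approached by step down from B3 and then sustained as the same pitch into the next harmony.
Arriving early and becoming a chord tone when the harmony changes — an anticipation.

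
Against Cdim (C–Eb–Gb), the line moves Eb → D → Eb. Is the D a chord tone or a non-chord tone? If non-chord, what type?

The harmony at that moment is C diminished triad (C, Eb, Gb); D is not a chord tone.
It is approached by step down from Eb and left by step up to Eb.
Step away and step back to the same note — a neighbor tone (lower neighbor).

Non-chord tone — a neighbor tone.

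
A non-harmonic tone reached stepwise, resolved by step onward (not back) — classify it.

Passing tone.

Approach: by step. Departure: by step, continuing in the same direction.
Stepwise on both sides with no change of direction means the note fills in the space between two different chord tones — a passing tone. (Had it turned back to its starting note it would be a neighbor tone instead.)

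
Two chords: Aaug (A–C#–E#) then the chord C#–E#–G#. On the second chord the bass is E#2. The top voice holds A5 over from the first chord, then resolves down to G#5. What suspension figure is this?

4–3 suspension.

At the second chord the bass is E#2. The suspended A5 lies a fourth above the bass; after resolving down by step to G#5, the interval above the bass becomes a third.
Suspension figures are named by those two intervals: 4–3.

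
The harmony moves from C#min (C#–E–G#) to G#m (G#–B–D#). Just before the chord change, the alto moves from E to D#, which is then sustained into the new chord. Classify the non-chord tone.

D# is an anticipation.

The harmony at that moment is C# minor triad (C#, E, G#); D# is not a chord tone.
It is approached by step down from E and then sustained as the same pitch into the next harmony.
Arriving early and becoming a chord tone when the harmony changes — an anticipation.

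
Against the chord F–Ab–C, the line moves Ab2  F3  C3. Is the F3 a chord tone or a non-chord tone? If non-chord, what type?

F minor triad contains F, Ab, C; F is the root, so it is a chord tone.

Chord tone (the root of F minor triad).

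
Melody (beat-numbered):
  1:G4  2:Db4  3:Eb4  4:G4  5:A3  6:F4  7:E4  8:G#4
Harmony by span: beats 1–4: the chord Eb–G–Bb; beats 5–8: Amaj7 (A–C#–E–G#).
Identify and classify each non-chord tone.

The harmony at that moment is Eb major triad (Eb, G, Bb); Db4 is not a chord tone.
It is approached by leap down from G4 and left by step up to Eb4.
Leap in, step out — an appoggiatura.
The harmony at that moment is A major seventh chord (A, C#, E, G#); F4 is not a chord tone.
It is approached by leap up from A3 and left by step down to E4.
Leap in, step out — an appoggiatura.

Db4 (beat 2) — appoggiatura; F4 (beat 6) — appoggiatura.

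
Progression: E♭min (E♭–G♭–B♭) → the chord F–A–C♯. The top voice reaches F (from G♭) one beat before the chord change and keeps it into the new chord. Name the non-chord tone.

The harmony at that moment is E♭ minor triad (E♭, G♭, B♭); F is not a chord tone.
It is approached by step down from G♭ and then sustained as the same pitch into the next harmony.
Arriving early and becoming a chord tone when the harmony changes — an anticipation.

F is an anticipation.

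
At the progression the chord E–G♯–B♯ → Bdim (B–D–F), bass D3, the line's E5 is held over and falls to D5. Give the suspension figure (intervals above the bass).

9–8 suspension.

At the second chord the bass is D3. The suspended E5 lies a ninth above the bass; after resolving down by step to D5, the interval above the bass becomes an octave.
Suspension figures are named by those two intervals: 9–8.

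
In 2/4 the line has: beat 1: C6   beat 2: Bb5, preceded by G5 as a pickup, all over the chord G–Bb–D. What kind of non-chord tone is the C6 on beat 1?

The harmony at that moment is G minor triad (G, Bb, D); C6 is not a chord tone.
It is approached by leap up from G5 and left by step down to Bb5.
Leap in, step out, metrically accented — an appoggiatura.

Appoggiatura.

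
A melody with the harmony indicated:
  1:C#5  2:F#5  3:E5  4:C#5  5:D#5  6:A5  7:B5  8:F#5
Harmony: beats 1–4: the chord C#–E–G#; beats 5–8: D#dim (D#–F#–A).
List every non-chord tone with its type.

F#5 (beat 2) — appoggiatura; B5 (beat 7) — escape tone.

The harmony at that moment is C# minor triad (C#, E, G#); F#5 is not a chord tone.
It is approached by leap up from C#5 and left by step down to E5.
Leap in, step out — an appoggiatura.
The harmony at that moment is D# diminished triad (D#, F#, A); B5 is not a chord tone.
It is approached by step up from A5 and left by leap down to F#5.
Step in, leap out — an escape tone.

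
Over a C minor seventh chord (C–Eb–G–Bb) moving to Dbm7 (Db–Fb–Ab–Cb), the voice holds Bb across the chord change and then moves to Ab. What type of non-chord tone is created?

The harmony at that moment is Db minor seventh chord (Db, Fb, Ab, Cb); Bb is not a chord tone.
It is held over (the same pitch as the preceding Bb) and left by step down to Ab.
Held over from the previous chord and resolving down by step — a suspension.

Bb is a suspension.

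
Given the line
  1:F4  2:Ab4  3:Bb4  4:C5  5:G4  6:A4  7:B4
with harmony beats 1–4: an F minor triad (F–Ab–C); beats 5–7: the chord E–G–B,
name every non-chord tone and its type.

Bb4 (beat 3) — passing tone; A4 (beat 6) — passing tone.

The harmony at that moment is F minor triad (F, Ab, C); Bb4 is not a chord tone.
It is approached by step up from Ab4 and left by step up to C5.
Step in, step out in the same direction — a passing tone.
The harmony at that moment is E minor triad (E, G, B); A4 is not a chord tone.
It is approached by step up from G4 and left by step up to B4.
Step in, step out in the same direction — a passing tone.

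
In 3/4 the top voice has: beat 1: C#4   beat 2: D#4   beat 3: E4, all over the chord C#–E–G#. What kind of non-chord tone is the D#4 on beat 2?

The harmony at that moment is C# minor triad (C#, E, G#); D#4 is not a chord tone.
It is approached by step up from C#4 and left by step up to E4.
Step in, step out in the same direction — a passing tone.

Passing tone.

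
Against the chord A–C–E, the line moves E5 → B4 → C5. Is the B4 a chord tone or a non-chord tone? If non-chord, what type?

Non-chord tone — an appoggiatura.

The harmony at that moment is A minor triad (A, C, E); B4 is not a chord tone.
It is approached by leap down from E5 and left by step up to C5.
Leap in, step out — an appoggiatura.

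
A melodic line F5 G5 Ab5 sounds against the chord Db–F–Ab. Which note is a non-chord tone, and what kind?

G5 is a passing tone.

The harmony at that moment is Db major triad (Db, F, Ab); G5 is not a chord tone.
It is approached by step up from F5 and left by step up to Ab5.
Step in, step out in the same direction — a passing tone.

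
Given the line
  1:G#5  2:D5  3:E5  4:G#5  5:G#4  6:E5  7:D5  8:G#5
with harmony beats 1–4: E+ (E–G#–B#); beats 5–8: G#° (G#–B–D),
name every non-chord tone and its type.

D5 (beat 2) — appoggiatura; E5 (beat 6) — appoggiatura.

The harmony at that moment is E augmented triad (E, G#, B#); D5 is not a chord tone.
It is approached by leap down from G#5 and left by step up to E5.
Leap in, step out — an appoggiatura.
The harmony at that moment is G# diminished triad (G#, B, D); E5 is not a chord tone.
It is approached by leap up from G#4 and left by step down to D5.
Leap in, step out — an appoggiatura.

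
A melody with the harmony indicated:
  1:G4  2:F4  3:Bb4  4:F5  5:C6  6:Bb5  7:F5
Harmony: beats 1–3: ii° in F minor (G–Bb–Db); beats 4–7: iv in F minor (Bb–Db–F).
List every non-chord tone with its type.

F4 (beat 2) — escape tone; C6 (beat 5) — appoggiatura.

The harmony at that moment is G diminished triad (G, Bb, Db); F4 is not a chord tone.
It is approached by step down from G4 and left by leap up to Bb4.
Step in, leap out — an escape tone.
The harmony at that moment is Bb minor triad (Bb, Db, F); C6 is not a chord tone.
It is approached by leap up from F5 and left by step down to Bb5.
Leap in, step out — an appoggiatura.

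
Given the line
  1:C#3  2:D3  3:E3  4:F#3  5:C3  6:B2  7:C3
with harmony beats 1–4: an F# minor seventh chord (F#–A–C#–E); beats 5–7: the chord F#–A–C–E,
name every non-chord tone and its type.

D3 (beat 2) — passing tone; B2 (beat 6) — neighbor tone.

The harmony at that moment is F# minor seventh chord (F#, A, C#, E); D3 is not a chord tone.
It is approached by step up from C#3 and left by step up to E3.
Step in, step out in the same direction — a passing tone.
The harmony at that moment is F# half-diminished seventh chord (F#, A, C, E); B2 is not a chord tone.
It is approached by step down from C3 and left by step up to C3.
Step away and step back to the same note — a neighbor tone (lower neighbor).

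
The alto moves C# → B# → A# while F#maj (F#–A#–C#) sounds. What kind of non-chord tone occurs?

B# is a passing tone.

The harmony at that moment is F# major triad (F#, A#, C#); B# is not a chord tone.
It is approached by step down from C# and left by step down to A#.
Step in, step out in the same direction — a passing tone.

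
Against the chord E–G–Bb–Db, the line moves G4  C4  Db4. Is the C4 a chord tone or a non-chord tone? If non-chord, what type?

The harmony at that moment is E diminished seventh chord (E, G, Bb, Db); C4 is not a chord tone.
It is approached by leap down from G4 and left by step up to Db4.
Leap in, step out — an appoggiatura.

Non-chord tone — an appoggiatura.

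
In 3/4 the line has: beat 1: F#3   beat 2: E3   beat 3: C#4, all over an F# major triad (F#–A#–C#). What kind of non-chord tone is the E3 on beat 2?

The harmony at that moment is F# major triad (F#, A#, C#); E3 is not a chord tone.
It is approached by step down from F#3 and left by leap up to C#4.
Step in, leap out, on a weak beat — an escape tone.

Escape tone.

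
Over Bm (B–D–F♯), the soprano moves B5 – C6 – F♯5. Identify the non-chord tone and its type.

C6 is an escape tone.

The harmony at that moment is B minor triad (B, D, F♯); C6 is not a chord tone.
It is approached by step up from B5 and left by leap down to F♯5.
Step in, leap out — an escape tone.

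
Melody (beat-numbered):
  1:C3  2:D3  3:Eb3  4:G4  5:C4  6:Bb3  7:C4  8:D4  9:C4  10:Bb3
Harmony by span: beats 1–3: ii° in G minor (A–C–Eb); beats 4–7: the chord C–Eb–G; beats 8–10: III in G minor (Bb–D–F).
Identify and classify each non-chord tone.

The harmony at that moment is A diminished triad (A, C, Eb); D3 is not a chord tone.
It is approached by step up from C3 and left by step up to Eb3.
Step in, step out in the same direction — a passing tone.
The harmony at that moment is C minor triad (C, Eb, G); Bb3 is not a chord tone.
It is approached by step down from C4 and left by step up to C4.
Step away and step back to the same note — a neighbor tone (lower neighbor).
The harmony at that moment is Bb major triad (Bb, D, F); C4 is not a chord tone.
It is approached by step down from D4 and left by step down to Bb3.
Step in, step out in the same direction — a passing tone.

D3 (beat 2) — passing tone; Bb3 (beat 6) — neighbor tone; C4 (beat 9) — passing tone.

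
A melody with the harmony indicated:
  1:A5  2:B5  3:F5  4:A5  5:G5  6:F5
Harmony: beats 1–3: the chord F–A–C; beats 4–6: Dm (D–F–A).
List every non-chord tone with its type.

The harmony at that moment is F major triad (F, A, C); B5 is not a chord tone.
It is approached by step up from A5 and left by leap down to F5.
Step in, leap out — an escape tone.
The harmony at that moment is D minor triad (D, F, A); G5 is not a chord tone.
It is approached by step down from A5 and left by step down to F5.
Step in, step out in the same direction — a passing tone.

B5 (beat 2) — escape tone; G5 (beat 5) — passing tone.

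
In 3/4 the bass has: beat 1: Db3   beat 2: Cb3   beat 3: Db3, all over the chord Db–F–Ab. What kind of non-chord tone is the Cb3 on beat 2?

Lower neighbor tone.

The harmony at that moment is Db major triad (Db, F, Ab); Cb3 is not a chord tone.
It is approached by step down from Db3 and left by step up to Db3.
Step away and step back to the same note — a neighbor tone (lower neighbor).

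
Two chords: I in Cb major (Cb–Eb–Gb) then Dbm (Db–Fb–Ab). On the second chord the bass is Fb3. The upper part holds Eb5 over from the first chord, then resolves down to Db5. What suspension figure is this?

At the second chord the bass is Fb3. The suspended Eb5 lies a seventh above the bass; after resolving down by step to Db5, the interval above the bass becomes a sixth.
Suspension figures are named by those two intervals: 7–6.

7–6 suspension.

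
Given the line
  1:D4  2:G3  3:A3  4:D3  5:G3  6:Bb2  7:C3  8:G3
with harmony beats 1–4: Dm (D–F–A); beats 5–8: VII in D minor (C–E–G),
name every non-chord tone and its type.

G3 (beat 2) — appoggiatura; Bb2 (beat 6) — appoggiatura.

The harmony at that moment is D minor triad (D, F, A); G3 is not a chord tone.
It is approached by leap down from D4 and left by step up to A3.
Leap in, step out — an appoggiatura.
The harmony at that moment is C major triad (C, E, G); Bb2 is not a chord tone.
It is approached by leap down from G3 and left by step up to C3.
Leap in, step out — an appoggiatura.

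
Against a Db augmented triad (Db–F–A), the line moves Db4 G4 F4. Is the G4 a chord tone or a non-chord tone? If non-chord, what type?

The harmony at that moment is Db augmented triad (Db, F, A); G4 is not a chord tone.
It is approached by leap up from Db4 and left by step down to F4.
Leap in, step out — an appoggiatura.

Non-chord tone — an appoggiatura.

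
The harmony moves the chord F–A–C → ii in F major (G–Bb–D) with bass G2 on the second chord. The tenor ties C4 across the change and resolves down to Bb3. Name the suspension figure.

4–3 suspension.

At the second chord the bass is G2. The suspended C4 lies a fourth above the bass; after resolving down by step to Bb3, the interval above the bass becomes a third.
Suspension figures are named by those two intervals: 4–3.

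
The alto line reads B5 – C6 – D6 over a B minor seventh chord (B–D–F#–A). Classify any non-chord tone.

C6 is a passing tone.

The harmony at that moment is B minor seventh chord (B, D, F#, A); C6 is not a chord tone.
It is approached by step up from B5 and left by step up to D6.
Step in, step out in the same direction — a passing tone.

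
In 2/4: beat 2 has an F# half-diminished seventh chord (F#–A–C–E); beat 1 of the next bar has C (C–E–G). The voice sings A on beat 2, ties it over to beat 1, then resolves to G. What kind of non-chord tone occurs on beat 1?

The harmony at that moment is C major triad (C, E, G); A is not a chord tone.
It is held over (the same pitch as the preceding A) and left by step down to G.
Held over from the previous chord and resolving down by step — a suspension.

Suspension.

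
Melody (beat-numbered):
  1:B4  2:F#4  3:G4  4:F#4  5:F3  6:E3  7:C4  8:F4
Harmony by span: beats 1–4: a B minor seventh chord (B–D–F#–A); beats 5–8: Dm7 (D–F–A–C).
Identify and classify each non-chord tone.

G4 (beat 3) — neighbor tone; E3 (beat 6) — escape tone.

The harmony at that moment is B minor seventh chord (B, D, F#, A); G4 is not a chord tone.
It is approached by step up from F#4 and left by step down to F#4.
Step away and step back to the same note — a neighbor tone (upper neighbor).
The harmony at that moment is D minor seventh chord (D, F, A, C); E3 is not a chord tone.
It is approached by step down from F3 and left by leap up to C4.
Step in, leap out — an escape tone.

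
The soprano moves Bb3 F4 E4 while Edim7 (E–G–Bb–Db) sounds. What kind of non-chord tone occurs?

F4 is an appoggiatura.

The harmony at that moment is E diminished seventh chord (E, G, Bb, Db); F4 is not a chord tone.
It is approached by leap up from Bb3 and left by step down to E4.
Leap in, step out — an appoggiatura.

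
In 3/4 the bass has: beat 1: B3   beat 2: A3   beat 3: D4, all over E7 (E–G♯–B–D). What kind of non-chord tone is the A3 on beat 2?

Escape tone.

The harmony at that moment is E dominant seventh chord (E, G♯, B, D); A3 is not a chord tone.
It is approached by step down from B3 and left by leap up to D4.
Step in, leap out, on a weak beat — an escape tone.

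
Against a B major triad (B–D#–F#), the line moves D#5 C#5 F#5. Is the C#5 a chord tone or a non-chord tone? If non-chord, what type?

Non-chord tone — an escape tone.

The harmony at that moment is B major triad (B, D#, F#); C#5 is not a chord tone.
It is approached by step down from D#5 and left by leap up to F#5.
Step in, leap out — an escape tone.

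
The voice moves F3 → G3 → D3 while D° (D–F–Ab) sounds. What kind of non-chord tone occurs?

The harmony at that moment is D diminished triad (D, F, Ab); G3 is not a chord tone.
It is approached by step up from F3 and left by leap down to D3.
Step in, leap out — an escape tone.

G3 is an escape tone.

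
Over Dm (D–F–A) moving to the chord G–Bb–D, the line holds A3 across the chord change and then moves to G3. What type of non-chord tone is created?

A3 is a suspension.

The harmony at that moment is G minor triad (G, Bb, D); A3 is not a chord tone.
It is held over (the same pitch as the preceding A3) and left by step down to G3.
Held over from the previous chord and resolving down by step — a suspension.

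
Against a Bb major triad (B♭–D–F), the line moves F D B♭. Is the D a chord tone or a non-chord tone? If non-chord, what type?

Chord tone (the third of Bb major triad).

Bb major triad contains B♭, D, F; D is the third, so it is a chord tone.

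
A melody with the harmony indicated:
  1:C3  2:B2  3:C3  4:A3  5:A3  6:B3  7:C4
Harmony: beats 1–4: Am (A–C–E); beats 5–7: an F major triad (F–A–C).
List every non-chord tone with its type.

B2 (beat 2) — neighbor tone; B3 (beat 6) — passing tone.

The harmony at that moment is A minor triad (A, C, E); B2 is not a chord tone.
It is approached by step down from C3 and left by step up to C3.
Step away and step back to the same note — a neighbor tone (lower neighbor).
The harmony at that moment is F major triad (F, A, C); B3 is not a chord tone.
It is approached by step up from A3 and left by step up to C4.
Step in, step out in the same direction — a passing tone.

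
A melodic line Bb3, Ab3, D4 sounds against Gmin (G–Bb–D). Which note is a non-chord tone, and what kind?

The harmony at that moment is G minor triad (G, Bb, D); Ab3 is not a chord tone.
It is approached by step down from Bb3 and left by leap up to D4.
Step in, leap out — an escape tone.

Ab3 is an escape tone.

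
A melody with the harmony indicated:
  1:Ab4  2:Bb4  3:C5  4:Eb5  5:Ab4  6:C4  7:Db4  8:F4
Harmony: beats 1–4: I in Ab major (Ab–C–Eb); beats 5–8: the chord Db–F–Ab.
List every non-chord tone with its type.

The harmony at that moment is Ab major triad (Ab, C, Eb); Bb4 is not a chord tone.
It is approached by step up from Ab4 and left by step up to C5.
Step in, step out in the same direction — a passing tone.
The harmony at that moment is Db major triad (Db, F, Ab); C4 is not a chord tone.
It is approached by leap down from Ab4 and left by step up to Db4.
Leap in, step out — an appoggiatura.

Bb4 (beat 2) — passing tone; C4 (beat 6) — appoggiatura.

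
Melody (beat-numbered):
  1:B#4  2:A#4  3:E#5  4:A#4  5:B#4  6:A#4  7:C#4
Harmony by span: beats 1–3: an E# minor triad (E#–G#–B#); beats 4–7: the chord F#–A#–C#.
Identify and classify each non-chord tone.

The harmony at that moment is E# minor triad (E#, G#, B#); A#4 is not a chord tone.
It is approached by step down from B#4 and left by leap up to E#5.
Step in, leap out — an escape tone.
The harmony at that moment is F# major triad (F#, A#, C#); B#4 is not a chord tone.
It is approached by step up from A#4 and left by step down to A#4.
Step away and step back to the same note — a neighbor tone (upper neighbor).

A#4 (beat 2) — escape tone; B#4 (beat 5) — neighbor tone.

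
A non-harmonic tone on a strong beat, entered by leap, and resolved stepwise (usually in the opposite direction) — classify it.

Approach: by leap. Departure: by step. Metric position: strong.
Leap in, step out, in a metrically strong position — an appoggiatura. (It is the mirror image of the escape tone, which steps in and leaps out from a weak position.)

Appoggiatura.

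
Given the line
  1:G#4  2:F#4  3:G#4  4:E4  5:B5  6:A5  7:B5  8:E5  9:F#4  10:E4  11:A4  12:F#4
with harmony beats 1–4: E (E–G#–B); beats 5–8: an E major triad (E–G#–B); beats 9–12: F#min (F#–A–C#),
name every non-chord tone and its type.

F#4 (beat 2) — neighbor tone; A5 (beat 6) — neighbor tone; E4 (beat 10) — escape tone.

The harmony at that moment is E major triad (E, G#, B); F#4 is not a chord tone.
It is approached by step down from G#4 and left by step up to G#4.
Step away and step back to the same note — a neighbor tone (lower neighbor).
The harmony at that moment is E major triad (E, G#, B); A5 is not a chord tone.
It is approached by step down from B5 and left by step up to B5.
Step away and step back to the same note — a neighbor tone (lower neighbor).
The harmony at that moment is F# minor triad (F#, A, C#); E4 is not a chord tone.
It is approached by step down from F#4 and left by leap up to A4.
Step in, leap out — an escape tone.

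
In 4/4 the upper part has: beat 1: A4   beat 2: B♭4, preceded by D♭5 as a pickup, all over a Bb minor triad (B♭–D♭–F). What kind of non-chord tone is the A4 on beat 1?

Appoggiatura.

The harmony at that moment is B♭ minor triad (B♭, D♭, F); A4 is not a chord tone.
It is approached by leap down from D♭5 and left by step up to B♭4.
Leap in, step out, metrically accented — an appoggiatura.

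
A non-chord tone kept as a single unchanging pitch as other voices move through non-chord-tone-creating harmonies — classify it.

Pedal tone.

Approach: none. Departure: none — a single pitch is sustained while the chords change around it, passing through harmonies that do not contain it.
No melodic motion at all; the dissonance is created entirely by the moving harmonies against the stationary note — a pedal tone (pedal point).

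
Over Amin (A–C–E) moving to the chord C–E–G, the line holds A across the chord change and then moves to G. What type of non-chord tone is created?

The harmony at that moment is C major triad (C, E, G); A is not a chord tone.
It is held over (the same pitch as the preceding A) and left by step down to G.
Held over from the previous chord and resolving down by step — a suspension.

A is a suspension.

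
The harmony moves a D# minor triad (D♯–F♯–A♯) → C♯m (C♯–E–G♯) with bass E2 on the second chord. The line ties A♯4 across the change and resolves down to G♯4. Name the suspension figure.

4–3 suspension.

At the second chord the bass is E2. The suspended A♯4 lies a fourth above the bass; after resolving down by step to G♯4, the interval above the bass becomes a third.
Suspension figures are named by those two intervals: 4–3.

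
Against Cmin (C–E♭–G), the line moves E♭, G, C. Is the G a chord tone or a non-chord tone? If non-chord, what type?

C minor triad contains C, E♭, G; G is the fifth, so it is a chord tone.

Chord tone (the fifth of C minor triad).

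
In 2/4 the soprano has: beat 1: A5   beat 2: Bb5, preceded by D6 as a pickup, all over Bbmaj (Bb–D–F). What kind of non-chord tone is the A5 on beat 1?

The harmony at that moment is Bb major triad (Bb, D, F); A5 is not a chord tone.
It is approached by leap down from D6 and left by step up to Bb5.
Leap in, step out, metrically accented — an appoggiatura.

Appoggiatura.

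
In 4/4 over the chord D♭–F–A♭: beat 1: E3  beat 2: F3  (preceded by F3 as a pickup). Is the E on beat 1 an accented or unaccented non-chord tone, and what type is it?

The harmony at that moment is D♭ major triad (D♭, F, A♭); E3 is not a chord tone.
It is approached by step down from F3 and left by step up to F3.
Step away and step back to the same note — a neighbor tone (lower neighbor).
It falls on the downbeat, so it is accented.

Accented neighbor tone.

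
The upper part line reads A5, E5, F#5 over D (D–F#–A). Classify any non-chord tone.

E5 is an appoggiatura.

The harmony at that moment is D major triad (D, F#, A); E5 is not a chord tone.
It is approached by leap down from A5 and left by step up to F#5.
Leap in, step out — an appoggiatura.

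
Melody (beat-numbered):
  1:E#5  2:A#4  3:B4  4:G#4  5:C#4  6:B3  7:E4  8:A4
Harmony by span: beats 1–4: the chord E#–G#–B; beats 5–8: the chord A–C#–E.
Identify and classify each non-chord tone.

A#4 (beat 2) — appoggiatura; B3 (beat 6) — escape tone.

The harmony at that moment is E# diminished triad (E#, G#, B); A#4 is not a chord tone.
It is approached by leap down from E#5 and left by step up to B4.
Leap in, step out — an appoggiatura.
The harmony at that moment is A major triad (A, C#, E); B3 is not a chord tone.
It is approached by step down from C#4 and left by leap up to E4.
Step in, leap out — an escape tone.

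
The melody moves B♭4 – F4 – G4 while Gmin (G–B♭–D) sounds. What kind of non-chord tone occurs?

The harmony at that moment is G minor triad (G, B♭, D); F4 is not a chord tone.
It is approached by leap down from B♭4 and left by step up to G4.
Leap in, step out — an appoggiatura.

F4 is an appoggiatura.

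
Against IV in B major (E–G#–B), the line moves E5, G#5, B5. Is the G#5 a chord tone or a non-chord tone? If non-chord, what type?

Chord tone (the third of E major triad).

E major triad contains E, G#, B; G# is the third, so it is a chord tone.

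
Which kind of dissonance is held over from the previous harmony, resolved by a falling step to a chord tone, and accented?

Approach: by preparation — the pitch is first a chord tone, then held (tied or repeated) while the harmony changes under it. Departure: down by step. Metric position: strong.
A prepared dissonance that resolves downward by step — a suspension. (The same figure resolving upward would be a retardation.)

Suspension.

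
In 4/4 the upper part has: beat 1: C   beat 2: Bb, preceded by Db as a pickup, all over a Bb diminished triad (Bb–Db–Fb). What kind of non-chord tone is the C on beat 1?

Passing tone.

The harmony at that moment is Bb diminished triad (Bb, Db, Fb); C is not a chord tone.
It is approached by step down from Db and left by step down to Bb.
Step in, step out in the same direction — a passing tone.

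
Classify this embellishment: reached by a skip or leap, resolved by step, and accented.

Appoggiatura.

Approach: by leap. Departure: by step. Metric position: strong.
Leap in, step out, in a metrically strong position — an appoggiatura. (It is the mirror image of the escape tone, which steps in and leaps out from a weak position.)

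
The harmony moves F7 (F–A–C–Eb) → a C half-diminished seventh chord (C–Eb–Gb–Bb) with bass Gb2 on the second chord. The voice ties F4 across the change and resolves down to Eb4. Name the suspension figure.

At the second chord the bass is Gb2. The suspended F4 lies a seventh above the bass; after resolving down by step to Eb4, the interval above the bass becomes a sixth.
Suspension figures are named by those two intervals: 7–6.

7–6 suspension.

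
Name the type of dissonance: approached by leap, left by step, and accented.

Approach: by leap. Departure: by step. Metric position: strong.
Leap in, step out, in a metrically strong position — an appoggiatura. (It is the mirror image of the escape tone, which steps in and leaps out from a weak position.)

Appoggiatura.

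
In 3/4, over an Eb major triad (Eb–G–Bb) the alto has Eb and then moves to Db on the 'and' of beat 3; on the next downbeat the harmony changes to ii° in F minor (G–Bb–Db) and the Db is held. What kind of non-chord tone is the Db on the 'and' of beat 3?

Anticipation.

The harmony at that moment is Eb major triad (Eb, G, Bb); Db is not a chord tone.
It is approached by step down from Eb and then sustained as the same pitch into the next harmony.
Arriving early and becoming a chord tone when the harmony changes — an anticipation.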